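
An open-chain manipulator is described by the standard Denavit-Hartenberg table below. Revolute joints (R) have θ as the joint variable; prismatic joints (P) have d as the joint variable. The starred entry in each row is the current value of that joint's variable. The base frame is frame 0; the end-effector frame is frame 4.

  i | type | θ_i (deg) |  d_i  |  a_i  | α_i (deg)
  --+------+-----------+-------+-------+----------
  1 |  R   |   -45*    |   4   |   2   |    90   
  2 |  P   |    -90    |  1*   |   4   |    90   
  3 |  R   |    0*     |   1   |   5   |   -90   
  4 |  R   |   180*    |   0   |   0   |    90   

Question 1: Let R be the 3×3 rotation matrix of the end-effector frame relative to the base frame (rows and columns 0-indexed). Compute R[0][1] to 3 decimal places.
-0.707

End-effector y-axis (col 1 of R) = (-0.7071,-0.7071,0.0000)
R[0][1] = -0.7071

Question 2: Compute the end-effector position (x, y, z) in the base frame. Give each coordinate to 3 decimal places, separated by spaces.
after link 1: o_1 = (1.4142, -1.4142, 4.0000)
after link 2: o_2 = (0.7071, -2.1213, 0.0000)
after link 3: o_3 = (0.0000, -1.4142, -5.0000)
after link 4: o_4 = (0.0000, -1.4142, -5.0000)

0.000 -1.414 -5.000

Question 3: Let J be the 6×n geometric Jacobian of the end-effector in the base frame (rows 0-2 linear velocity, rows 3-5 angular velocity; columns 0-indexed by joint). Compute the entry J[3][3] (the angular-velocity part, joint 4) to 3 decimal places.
-0.707

axis z_3 = (-0.7071,-0.7071,0.0000); lever o_n−o_3 = (0.0000,0.0000,0.0000)
cross product → J_v[:, 3] = (-0.0000,0.0000,0.0000)
J_ω[:, 3] = z_3
entry J[3][3] = -0.7071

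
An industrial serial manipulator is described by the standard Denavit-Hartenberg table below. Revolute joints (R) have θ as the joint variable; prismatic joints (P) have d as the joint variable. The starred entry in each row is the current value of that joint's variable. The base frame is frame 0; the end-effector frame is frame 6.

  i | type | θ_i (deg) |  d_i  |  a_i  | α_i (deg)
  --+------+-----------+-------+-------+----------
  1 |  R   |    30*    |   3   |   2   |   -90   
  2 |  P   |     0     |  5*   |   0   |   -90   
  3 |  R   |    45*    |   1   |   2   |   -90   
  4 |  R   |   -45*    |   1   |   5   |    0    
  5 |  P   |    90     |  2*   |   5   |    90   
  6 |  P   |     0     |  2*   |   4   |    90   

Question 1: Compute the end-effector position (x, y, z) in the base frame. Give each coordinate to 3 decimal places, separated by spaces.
11.316 -1.013 3.414

after link 1: o_1 = (1.7321, 1.0000, 3.0000)
after link 2: o_2 = (-0.7679, 5.3301, 3.0000)
after link 3: o_3 = (1.1639, 4.8125, 2.0000)
after link 4: o_4 = (4.3201, 2.9315, -1.5355)
after link 5: o_5 = (7.2176, 0.0846, 2.0000)
after link 6: o_6 = (11.3156, -1.0135, 3.4142)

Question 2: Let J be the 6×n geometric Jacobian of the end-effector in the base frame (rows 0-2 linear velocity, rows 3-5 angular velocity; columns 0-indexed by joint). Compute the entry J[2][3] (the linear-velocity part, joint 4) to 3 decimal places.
axis z_3 = (-0.2588,-0.9659,-0.0000); lever o_n−o_3 = (10.1517,-5.8260,1.4142)
cross product → J_v[:, 3] = (-1.3660,0.3660,11.3137)
J_ω[:, 3] = z_3
entry J[2][3] = 11.3137

11.314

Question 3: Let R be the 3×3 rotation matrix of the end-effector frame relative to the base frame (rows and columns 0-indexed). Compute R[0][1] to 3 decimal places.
0.683

End-effector y-axis (col 1 of R) = (0.6830,-0.1830,-0.7071)
R[0][1] = 0.6830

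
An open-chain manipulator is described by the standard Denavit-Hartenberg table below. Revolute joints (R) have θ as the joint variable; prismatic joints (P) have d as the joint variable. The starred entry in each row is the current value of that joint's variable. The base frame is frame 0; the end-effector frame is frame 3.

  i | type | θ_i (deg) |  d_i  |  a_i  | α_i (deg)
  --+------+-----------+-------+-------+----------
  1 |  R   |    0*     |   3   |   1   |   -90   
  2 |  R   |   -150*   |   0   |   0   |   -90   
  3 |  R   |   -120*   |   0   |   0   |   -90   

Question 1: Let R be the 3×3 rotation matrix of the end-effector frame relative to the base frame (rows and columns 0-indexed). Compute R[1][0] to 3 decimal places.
0.866

End-effector x-axis (col 0 of R) = (0.4330,0.8660,-0.2500)
R[1][0] = 0.8660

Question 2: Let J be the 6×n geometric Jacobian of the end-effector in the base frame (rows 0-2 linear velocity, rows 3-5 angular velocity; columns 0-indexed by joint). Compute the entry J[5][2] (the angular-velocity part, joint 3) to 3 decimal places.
axis z_2 = (0.5000,0.0000,0.8660); lever o_n−o_2 = (0.0000,0.0000,0.0000)
cross product → J_v[:, 2] = (0.0000,0.0000,0.0000)
J_ω[:, 2] = z_2
entry J[5][2] = 0.8660

0.866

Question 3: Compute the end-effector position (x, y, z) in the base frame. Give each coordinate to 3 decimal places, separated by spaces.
1.000 0.000 3.000

after link 1: o_1 = (1.0000, 0.0000, 3.0000)
after link 2: o_2 = (1.0000, 0.0000, 3.0000)
after link 3: o_3 = (1.0000, 0.0000, 3.0000)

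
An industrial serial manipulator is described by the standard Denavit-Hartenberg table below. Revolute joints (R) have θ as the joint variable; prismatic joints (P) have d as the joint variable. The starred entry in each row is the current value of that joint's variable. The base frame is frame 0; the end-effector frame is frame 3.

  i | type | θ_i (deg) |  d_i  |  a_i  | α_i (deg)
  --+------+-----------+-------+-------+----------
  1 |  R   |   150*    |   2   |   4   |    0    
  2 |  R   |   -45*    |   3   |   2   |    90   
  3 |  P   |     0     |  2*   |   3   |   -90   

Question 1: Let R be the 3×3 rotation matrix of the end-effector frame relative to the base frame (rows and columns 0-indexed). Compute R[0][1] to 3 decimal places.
-0.966

End-effector y-axis (col 1 of R) = (-0.9659,-0.2588,0.0000)
R[0][1] = -0.9659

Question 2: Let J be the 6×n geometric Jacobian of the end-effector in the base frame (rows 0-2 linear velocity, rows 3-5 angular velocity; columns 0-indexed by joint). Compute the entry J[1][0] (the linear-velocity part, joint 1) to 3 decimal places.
-2.826

axis z_0 = ẑ; lever o_n−o_0 = (-2.8263,7.3473,5.0000)
cross product → J_v[:, 0] = (-7.3473,-2.8263,0.0000)
J_ω[:, 0] = z_0
entry J[1][0] = -2.8263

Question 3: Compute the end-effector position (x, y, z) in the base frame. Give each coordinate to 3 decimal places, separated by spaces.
-2.826 7.347 5.000

after link 1: o_1 = (-3.4641, 2.0000, 2.0000)
after link 2: o_2 = (-3.9817, 3.9319, 5.0000)
after link 3: o_3 = (-2.8263, 7.3473, 5.0000)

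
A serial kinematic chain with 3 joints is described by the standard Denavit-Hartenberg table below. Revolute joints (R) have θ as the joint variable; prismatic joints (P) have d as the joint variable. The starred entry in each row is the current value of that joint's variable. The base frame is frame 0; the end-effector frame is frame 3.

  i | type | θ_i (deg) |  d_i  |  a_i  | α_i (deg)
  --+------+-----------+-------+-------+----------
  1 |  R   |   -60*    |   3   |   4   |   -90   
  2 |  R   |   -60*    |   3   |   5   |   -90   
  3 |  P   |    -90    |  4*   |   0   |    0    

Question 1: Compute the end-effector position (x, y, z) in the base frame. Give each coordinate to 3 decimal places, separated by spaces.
7.580 -7.129 5.330

after link 1: o_1 = (2.0000, -3.4641, 3.0000)
after link 2: o_2 = (5.8481, -4.1292, 7.3301)
after link 3: o_3 = (7.5801, -7.1292, 5.3301)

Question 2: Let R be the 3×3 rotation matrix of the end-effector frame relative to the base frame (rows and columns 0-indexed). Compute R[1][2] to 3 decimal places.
End-effector z-axis (col 2 of R) = (0.4330,-0.7500,-0.5000)
R[1][2] = -0.7500

-0.750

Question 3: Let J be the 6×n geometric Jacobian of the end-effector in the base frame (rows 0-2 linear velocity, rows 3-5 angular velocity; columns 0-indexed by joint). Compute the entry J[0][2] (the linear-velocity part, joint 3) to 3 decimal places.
0.433

prismatic axis z_2 = (0.4330,-0.7500,-0.5000)
J_v[:, 2] = z_2; J_ω[:, 2] = (0,0,0)
entry J[0][2] = 0.4330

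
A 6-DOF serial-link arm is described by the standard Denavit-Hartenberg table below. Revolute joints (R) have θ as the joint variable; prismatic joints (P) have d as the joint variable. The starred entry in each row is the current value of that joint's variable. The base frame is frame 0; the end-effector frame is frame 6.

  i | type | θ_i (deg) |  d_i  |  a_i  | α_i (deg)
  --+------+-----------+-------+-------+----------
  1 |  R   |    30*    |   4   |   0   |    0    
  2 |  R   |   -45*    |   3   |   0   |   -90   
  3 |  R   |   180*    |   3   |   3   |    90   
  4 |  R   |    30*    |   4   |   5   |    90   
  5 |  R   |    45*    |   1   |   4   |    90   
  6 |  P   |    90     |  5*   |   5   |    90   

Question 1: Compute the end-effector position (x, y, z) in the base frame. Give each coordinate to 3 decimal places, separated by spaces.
after link 1: o_1 = (0.0000, 0.0000, 4.0000)
after link 2: o_2 = (0.0000, 0.0000, 7.0000)
after link 3: o_3 = (-2.1213, 3.6742, 7.0000)
after link 4: o_4 = (-5.6569, 7.2098, 3.0000)
after link 5: o_5 = (-8.3640, 8.5027, 0.1716)
after link 6: o_6 = (-14.3995, 7.4671, 3.7071)

-14.399 7.467 3.707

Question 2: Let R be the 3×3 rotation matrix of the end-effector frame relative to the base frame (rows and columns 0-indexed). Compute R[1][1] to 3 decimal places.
End-effector y-axis (col 1 of R) = (-0.5000,0.5000,0.7071)
R[1][1] = 0.5000

0.500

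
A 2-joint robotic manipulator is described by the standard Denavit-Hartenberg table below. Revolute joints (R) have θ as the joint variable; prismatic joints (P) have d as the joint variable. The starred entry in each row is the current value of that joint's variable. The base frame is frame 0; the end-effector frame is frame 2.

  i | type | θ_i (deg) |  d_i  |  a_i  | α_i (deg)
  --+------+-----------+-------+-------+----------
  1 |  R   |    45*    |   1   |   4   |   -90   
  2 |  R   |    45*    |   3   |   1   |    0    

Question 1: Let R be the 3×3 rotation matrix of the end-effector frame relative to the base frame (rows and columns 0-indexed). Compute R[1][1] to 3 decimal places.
End-effector y-axis (col 1 of R) = (-0.5000,-0.5000,-0.7071)
R[1][1] = -0.5000

-0.500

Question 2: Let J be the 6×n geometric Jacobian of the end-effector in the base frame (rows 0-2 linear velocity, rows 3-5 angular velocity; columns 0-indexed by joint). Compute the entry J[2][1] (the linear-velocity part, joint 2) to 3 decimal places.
-0.707

axis z_1 = (-0.7071,0.7071,0.0000); lever o_n−o_1 = (-1.6213,2.6213,-0.7071)
cross product → J_v[:, 1] = (-0.5000,-0.5000,-0.7071)
J_ω[:, 1] = z_1
entry J[2][1] = -0.7071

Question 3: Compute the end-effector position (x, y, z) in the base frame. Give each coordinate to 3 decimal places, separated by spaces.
after link 1: o_1 = (2.8284, 2.8284, 1.0000)
after link 2: o_2 = (1.2071, 5.4497, 0.2929)

1.207 5.450 0.293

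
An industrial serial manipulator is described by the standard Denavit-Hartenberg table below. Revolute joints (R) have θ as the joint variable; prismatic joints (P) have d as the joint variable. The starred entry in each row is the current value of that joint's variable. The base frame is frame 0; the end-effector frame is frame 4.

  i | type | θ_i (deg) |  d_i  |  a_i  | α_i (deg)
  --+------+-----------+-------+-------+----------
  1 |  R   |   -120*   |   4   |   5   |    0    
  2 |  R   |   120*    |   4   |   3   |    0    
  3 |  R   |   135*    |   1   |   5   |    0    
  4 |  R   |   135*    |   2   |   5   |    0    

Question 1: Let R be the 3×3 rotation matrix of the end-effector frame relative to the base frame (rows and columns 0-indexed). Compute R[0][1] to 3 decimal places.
End-effector y-axis (col 1 of R) = (1.0000,-0.0000,0.0000)
R[0][1] = 1.0000

1.000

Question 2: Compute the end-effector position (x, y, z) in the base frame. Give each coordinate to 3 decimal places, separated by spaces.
-3.036 -5.795 11.000

after link 1: o_1 = (-2.5000, -4.3301, 4.0000)
after link 2: o_2 = (0.5000, -4.3301, 8.0000)
after link 3: o_3 = (-3.0355, -0.7946, 9.0000)
after link 4: o_4 = (-3.0355, -5.7946, 11.0000)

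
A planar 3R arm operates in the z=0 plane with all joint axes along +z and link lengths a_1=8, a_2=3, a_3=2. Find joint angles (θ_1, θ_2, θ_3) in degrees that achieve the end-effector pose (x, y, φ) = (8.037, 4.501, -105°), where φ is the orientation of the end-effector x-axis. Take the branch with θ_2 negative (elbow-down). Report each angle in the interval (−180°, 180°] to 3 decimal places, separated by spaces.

45.002 -30.014 -119.988

wrist centre = target − a_3·(cos φ, sin φ) = (8.5546, 6.4329)
cos θ_2 = (114.5634−8²−3²)/(2·8·3) = 0.8659; θ_2 = -30.0139° (elbow-down)
β = atan2(6.4329,8.5546) = 36.9422°; ψ = atan2(-1.5006,10.5977) = -8.0595°
θ_1 = β − ψ = 45.0016°
θ_3 = φ − θ_1 − θ_2 = -119.9878° (wrapped to (-180°,180°])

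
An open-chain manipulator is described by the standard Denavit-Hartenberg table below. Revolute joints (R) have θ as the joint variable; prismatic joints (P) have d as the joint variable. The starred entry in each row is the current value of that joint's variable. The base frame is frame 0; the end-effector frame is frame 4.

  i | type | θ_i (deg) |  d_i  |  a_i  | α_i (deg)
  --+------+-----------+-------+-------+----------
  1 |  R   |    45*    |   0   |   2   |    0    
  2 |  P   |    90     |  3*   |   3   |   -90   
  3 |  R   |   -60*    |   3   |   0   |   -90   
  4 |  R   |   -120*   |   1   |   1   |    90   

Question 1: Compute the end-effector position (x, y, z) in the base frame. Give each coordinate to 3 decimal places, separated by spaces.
-3.876 1.237 2.067

after link 1: o_1 = (1.4142, 1.4142, 0.0000)
after link 2: o_2 = (-0.7071, 3.5355, 3.0000)
after link 3: o_3 = (-2.8284, 1.4142, 3.0000)
after link 4: o_4 = (-3.8764, 1.2374, 2.0670)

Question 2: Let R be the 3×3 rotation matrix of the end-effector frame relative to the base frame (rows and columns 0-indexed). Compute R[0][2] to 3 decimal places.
End-effector z-axis (col 2 of R) = (0.6597,0.0474,-0.7500)
R[0][2] = 0.6597

0.660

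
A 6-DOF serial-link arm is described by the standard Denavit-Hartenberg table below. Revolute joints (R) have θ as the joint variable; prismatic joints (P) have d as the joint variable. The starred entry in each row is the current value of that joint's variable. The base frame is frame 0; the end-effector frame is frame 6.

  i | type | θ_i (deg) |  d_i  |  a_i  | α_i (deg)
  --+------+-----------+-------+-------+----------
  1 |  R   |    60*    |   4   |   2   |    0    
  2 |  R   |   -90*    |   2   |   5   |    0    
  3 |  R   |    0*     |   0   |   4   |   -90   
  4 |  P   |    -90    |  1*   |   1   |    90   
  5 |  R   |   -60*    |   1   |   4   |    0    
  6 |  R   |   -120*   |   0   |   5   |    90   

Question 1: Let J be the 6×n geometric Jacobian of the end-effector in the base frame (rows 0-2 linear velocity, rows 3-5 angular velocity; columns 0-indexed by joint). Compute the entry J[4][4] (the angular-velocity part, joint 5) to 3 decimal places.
axis z_4 = (-0.8660,0.5000,0.0000); lever o_n−o_4 = (-2.5981,-2.5000,-3.0000)
cross product → J_v[:, 4] = (-1.5000,-2.5981,3.4641)
J_ω[:, 4] = z_4
entry J[4][4] = 0.5000

0.500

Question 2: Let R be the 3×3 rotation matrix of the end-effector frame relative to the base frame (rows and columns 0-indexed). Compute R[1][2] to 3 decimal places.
End-effector z-axis (col 2 of R) = (0.5000,0.8660,-0.0000)
R[1][2] = 0.8660

0.866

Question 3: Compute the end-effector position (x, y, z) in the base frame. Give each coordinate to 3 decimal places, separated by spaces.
6.696 -4.402 4.000

after link 1: o_1 = (1.0000, 1.7321, 4.0000)
after link 2: o_2 = (5.3301, -0.7679, 6.0000)
after link 3: o_3 = (8.7942, -2.7679, 6.0000)
after link 4: o_4 = (9.2942, -1.9019, 7.0000)
after link 5: o_5 = (6.6962, -4.4019, 9.0000)
after link 6: o_6 = (6.6962, -4.4019, 4.0000)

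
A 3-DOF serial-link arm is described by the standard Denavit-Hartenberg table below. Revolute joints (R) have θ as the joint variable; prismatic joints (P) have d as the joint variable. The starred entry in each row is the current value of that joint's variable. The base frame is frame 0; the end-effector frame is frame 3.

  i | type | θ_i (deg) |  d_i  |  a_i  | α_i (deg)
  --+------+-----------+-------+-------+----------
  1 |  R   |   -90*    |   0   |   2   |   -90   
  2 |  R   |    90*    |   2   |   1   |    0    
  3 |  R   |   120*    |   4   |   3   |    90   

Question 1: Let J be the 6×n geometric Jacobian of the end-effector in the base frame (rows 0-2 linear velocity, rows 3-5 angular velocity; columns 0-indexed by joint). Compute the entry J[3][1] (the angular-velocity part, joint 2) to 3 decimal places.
1.000

axis z_1 = (1.0000,0.0000,0.0000); lever o_n−o_1 = (6.0000,2.5981,0.5000)
cross product → J_v[:, 1] = (-0.0000,-0.5000,2.5981)
J_ω[:, 1] = z_1
entry J[3][1] = 1.0000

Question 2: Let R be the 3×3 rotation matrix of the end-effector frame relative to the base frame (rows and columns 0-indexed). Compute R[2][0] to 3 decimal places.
0.500

End-effector x-axis (col 0 of R) = (-0.0000,0.8660,0.5000)
R[2][0] = 0.5000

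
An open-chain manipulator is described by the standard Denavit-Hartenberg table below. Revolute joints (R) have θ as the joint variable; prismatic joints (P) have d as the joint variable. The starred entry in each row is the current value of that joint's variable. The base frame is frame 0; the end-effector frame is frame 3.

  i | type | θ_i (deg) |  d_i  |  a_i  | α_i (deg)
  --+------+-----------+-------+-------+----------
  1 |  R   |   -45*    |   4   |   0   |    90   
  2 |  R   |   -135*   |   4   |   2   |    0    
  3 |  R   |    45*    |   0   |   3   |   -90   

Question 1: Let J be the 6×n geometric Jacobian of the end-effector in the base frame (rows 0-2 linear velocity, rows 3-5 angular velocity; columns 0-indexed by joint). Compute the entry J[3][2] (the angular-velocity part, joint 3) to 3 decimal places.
-0.707

axis z_2 = (-0.7071,-0.7071,0.0000); lever o_n−o_2 = (0.0000,-0.0000,-3.0000)
cross product → J_v[:, 2] = (2.1213,-2.1213,0.0000)
J_ω[:, 2] = z_2
entry J[3][2] = -0.7071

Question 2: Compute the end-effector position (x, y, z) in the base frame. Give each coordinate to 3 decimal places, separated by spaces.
-3.828 -1.828 -0.414

after link 1: o_1 = (0.0000, 0.0000, 4.0000)
after link 2: o_2 = (-3.8284, -1.8284, 2.5858)
after link 3: o_3 = (-3.8284, -1.8284, -0.4142)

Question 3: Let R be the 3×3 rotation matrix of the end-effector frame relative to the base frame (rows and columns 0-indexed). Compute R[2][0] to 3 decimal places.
End-effector x-axis (col 0 of R) = (0.0000,-0.0000,-1.0000)
R[2][0] = -1.0000

-1.000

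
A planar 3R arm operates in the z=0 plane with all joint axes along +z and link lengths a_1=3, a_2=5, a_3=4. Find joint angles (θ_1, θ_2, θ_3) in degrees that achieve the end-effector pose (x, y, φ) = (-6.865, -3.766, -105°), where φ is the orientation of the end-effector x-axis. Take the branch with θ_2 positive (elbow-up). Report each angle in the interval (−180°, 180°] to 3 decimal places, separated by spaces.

wrist centre = target − a_3·(cos φ, sin φ) = (-5.8297, 0.0977)
cos θ_2 = (33.9952−3²−5²)/(2·3·5) = -0.0002; θ_2 = 90.0091° (elbow-up)
β = atan2(0.0977,-5.8297) = 179.0398°; ψ = atan2(5.0000,2.9992) = 59.0429°
θ_1 = β − ψ = 119.9969°
θ_3 = φ − θ_1 − θ_2 = 44.9940° (wrapped to (-180°,180°])

119.997 90.009 44.994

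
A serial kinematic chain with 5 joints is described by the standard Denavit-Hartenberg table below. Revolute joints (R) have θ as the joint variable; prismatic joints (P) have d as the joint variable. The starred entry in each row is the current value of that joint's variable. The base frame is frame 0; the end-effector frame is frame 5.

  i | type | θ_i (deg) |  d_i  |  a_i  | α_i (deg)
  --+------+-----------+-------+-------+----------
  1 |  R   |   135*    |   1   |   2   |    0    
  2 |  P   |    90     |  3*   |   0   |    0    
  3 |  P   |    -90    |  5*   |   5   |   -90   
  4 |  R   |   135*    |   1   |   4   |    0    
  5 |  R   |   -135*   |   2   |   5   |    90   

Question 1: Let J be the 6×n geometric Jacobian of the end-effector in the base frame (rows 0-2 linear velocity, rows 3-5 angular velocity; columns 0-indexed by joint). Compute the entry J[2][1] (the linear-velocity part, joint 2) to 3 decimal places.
prismatic axis z_1 = (0.0000,0.0000,1.0000)
J_v[:, 1] = z_1; J_ω[:, 1] = (0,0,0)
entry J[2][1] = 1.0000

1.000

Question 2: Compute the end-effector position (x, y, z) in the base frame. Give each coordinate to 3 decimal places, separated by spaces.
after link 1: o_1 = (-1.4142, 1.4142, 1.0000)
after link 2: o_2 = (-1.4142, 1.4142, 4.0000)
after link 3: o_3 = (-4.9497, 4.9497, 9.0000)
after link 4: o_4 = (-3.6569, 2.2426, 6.1716)
after link 5: o_5 = (-8.6066, 4.3640, 6.1716)

-8.607 4.364 6.172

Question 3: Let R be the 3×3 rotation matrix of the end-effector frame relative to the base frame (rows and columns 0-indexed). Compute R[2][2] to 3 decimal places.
1.000

End-effector z-axis (col 2 of R) = (0.0000,-0.0000,1.0000)
R[2][2] = 1.0000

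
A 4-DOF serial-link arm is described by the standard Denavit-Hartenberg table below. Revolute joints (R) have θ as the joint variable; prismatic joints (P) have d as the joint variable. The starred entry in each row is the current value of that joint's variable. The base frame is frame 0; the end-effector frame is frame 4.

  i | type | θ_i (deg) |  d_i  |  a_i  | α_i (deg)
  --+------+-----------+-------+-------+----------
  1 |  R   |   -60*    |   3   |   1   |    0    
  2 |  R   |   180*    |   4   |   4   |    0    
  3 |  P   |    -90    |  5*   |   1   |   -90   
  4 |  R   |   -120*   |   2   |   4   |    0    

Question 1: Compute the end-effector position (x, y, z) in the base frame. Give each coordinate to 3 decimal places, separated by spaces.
-3.366 3.830 15.464

after link 1: o_1 = (0.5000, -0.8660, 3.0000)
after link 2: o_2 = (-1.5000, 2.5981, 7.0000)
after link 3: o_3 = (-0.6340, 3.0981, 12.0000)
after link 4: o_4 = (-3.3660, 3.8301, 15.4641)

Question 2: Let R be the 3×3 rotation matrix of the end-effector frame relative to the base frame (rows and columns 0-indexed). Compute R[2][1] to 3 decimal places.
0.500

End-effector y-axis (col 1 of R) = (0.7500,0.4330,0.5000)
R[2][1] = 0.5000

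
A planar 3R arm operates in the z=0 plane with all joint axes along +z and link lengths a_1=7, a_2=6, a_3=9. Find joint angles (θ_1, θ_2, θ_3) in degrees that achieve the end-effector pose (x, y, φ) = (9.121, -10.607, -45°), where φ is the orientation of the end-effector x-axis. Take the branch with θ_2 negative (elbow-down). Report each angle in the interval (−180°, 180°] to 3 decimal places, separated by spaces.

wrist centre = target − a_3·(cos φ, sin φ) = (2.7570, -4.2430)
cos θ_2 = (25.6046−7²−6²)/(2·7·6) = -0.7071; θ_2 = -134.9984° (elbow-down)
β = atan2(-4.2430,2.7570) = -56.9850°; ψ = atan2(-4.2428,2.7575) = -56.9791°
θ_1 = β − ψ = -0.0059°
θ_3 = φ − θ_1 − θ_2 = 90.0043° (wrapped to (-180°,180°])

-0.006 -134.998 90.004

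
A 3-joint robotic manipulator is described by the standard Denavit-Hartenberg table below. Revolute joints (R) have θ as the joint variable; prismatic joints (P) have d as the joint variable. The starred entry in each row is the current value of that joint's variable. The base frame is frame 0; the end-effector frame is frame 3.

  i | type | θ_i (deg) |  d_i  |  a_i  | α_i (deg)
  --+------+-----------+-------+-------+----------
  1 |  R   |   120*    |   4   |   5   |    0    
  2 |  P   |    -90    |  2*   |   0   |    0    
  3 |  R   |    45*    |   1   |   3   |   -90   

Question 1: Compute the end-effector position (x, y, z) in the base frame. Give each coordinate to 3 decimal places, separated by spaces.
after link 1: o_1 = (-2.5000, 4.3301, 4.0000)
after link 2: o_2 = (-2.5000, 4.3301, 6.0000)
after link 3: o_3 = (-1.7235, 7.2279, 7.0000)

-1.724 7.228 7.000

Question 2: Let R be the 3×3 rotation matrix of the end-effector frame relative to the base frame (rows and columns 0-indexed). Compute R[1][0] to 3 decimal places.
End-effector x-axis (col 0 of R) = (0.2588,0.9659,0.0000)
R[1][0] = 0.9659

0.966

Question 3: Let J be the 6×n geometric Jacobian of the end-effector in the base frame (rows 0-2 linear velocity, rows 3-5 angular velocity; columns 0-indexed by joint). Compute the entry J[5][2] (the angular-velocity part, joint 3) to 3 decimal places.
1.000

axis z_2 = (0.0000,0.0000,1.0000); lever o_n−o_2 = (0.7765,2.8978,1.0000)
cross product → J_v[:, 2] = (-2.8978,0.7765,0.0000)
J_ω[:, 2] = z_2
entry J[5][2] = 1.0000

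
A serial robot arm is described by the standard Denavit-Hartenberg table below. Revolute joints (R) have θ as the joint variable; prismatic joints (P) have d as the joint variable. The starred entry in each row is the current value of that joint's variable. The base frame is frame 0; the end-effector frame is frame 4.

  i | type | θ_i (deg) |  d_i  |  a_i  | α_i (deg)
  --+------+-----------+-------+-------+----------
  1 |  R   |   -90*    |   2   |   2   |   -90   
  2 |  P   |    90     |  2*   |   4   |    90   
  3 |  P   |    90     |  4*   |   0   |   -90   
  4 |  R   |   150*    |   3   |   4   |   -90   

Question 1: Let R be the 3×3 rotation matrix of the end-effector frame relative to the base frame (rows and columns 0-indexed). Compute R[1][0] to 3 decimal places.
End-effector x-axis (col 0 of R) = (-0.8660,0.5000,0.0000)
R[1][0] = 0.5000

0.500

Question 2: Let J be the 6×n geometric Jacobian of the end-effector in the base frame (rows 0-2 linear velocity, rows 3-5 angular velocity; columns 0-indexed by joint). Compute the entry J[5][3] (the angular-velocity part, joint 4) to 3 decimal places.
axis z_3 = (0.0000,0.0000,1.0000); lever o_n−o_3 = (-3.4641,2.0000,3.0000)
cross product → J_v[:, 3] = (-2.0000,-3.4641,0.0000)
J_ω[:, 3] = z_3
entry J[5][3] = 1.0000

1.000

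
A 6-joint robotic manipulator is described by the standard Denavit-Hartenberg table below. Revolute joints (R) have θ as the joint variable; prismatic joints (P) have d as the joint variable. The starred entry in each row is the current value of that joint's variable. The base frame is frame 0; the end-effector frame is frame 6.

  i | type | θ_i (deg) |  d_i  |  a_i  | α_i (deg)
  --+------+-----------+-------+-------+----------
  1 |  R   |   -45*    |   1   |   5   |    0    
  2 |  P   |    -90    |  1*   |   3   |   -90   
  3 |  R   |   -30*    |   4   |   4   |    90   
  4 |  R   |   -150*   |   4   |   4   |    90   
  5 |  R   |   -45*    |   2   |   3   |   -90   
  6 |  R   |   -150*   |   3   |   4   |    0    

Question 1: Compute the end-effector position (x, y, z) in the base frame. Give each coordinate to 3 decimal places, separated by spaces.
after link 1: o_1 = (3.5355, -3.5355, 1.0000)
after link 2: o_2 = (1.4142, -5.6569, 2.0000)
after link 3: o_3 = (1.7932, -10.9348, 4.0000)
after link 4: o_4 = (3.9145, -5.9850, 5.7321)
after link 5: o_5 = (5.3766, -5.4724, 2.4764)
after link 6: o_6 = (8.7717, -4.7588, 6.0769)

8.772 -4.759 6.077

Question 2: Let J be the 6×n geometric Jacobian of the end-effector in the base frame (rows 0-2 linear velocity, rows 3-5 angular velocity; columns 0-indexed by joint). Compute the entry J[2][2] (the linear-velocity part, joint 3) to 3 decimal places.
5.838

axis z_2 = (0.7071,-0.7071,0.0000); lever o_n−o_2 = (7.3575,0.8980,4.0769)
cross product → J_v[:, 2] = (-2.8828,-2.8828,5.8376)
J_ω[:, 2] = z_2
entry J[2][2] = 5.8376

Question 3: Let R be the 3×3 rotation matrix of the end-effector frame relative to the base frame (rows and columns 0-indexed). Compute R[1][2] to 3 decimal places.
End-effector z-axis (col 2 of R) = (0.3750,0.8750,0.3062)
R[1][2] = 0.8750

0.875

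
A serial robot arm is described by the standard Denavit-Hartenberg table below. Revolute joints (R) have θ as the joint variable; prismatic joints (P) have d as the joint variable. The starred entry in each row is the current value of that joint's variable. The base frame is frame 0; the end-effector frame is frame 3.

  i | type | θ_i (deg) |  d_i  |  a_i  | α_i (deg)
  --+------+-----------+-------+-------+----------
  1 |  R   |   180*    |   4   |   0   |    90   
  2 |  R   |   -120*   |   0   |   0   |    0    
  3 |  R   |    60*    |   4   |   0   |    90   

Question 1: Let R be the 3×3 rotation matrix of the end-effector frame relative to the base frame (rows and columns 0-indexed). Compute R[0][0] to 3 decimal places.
-0.500

End-effector x-axis (col 0 of R) = (-0.5000,0.0000,-0.8660)
R[0][0] = -0.5000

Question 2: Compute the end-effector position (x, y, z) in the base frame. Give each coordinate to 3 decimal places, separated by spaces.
0.000 4.000 4.000

after link 1: o_1 = (0.0000, 0.0000, 4.0000)
after link 2: o_2 = (0.0000, 0.0000, 4.0000)
after link 3: o_3 = (0.0000, 4.0000, 4.0000)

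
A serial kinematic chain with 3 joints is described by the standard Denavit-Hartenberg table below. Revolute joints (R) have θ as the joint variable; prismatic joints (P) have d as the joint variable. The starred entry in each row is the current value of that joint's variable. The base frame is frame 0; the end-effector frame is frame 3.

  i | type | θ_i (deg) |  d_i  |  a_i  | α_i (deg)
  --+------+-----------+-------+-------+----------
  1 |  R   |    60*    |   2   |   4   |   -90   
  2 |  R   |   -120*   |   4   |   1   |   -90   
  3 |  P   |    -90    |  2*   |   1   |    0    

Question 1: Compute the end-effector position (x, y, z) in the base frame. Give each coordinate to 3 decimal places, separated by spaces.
after link 1: o_1 = (2.0000, 3.4641, 2.0000)
after link 2: o_2 = (-1.7141, 5.0311, 2.8660)
after link 3: o_3 = (-1.7141, 7.0311, 3.8660)

-1.714 7.031 3.866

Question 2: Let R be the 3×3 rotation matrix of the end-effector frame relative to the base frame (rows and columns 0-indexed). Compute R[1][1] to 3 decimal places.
-0.433

End-effector y-axis (col 1 of R) = (-0.2500,-0.4330,0.8660)
R[1][1] = -0.4330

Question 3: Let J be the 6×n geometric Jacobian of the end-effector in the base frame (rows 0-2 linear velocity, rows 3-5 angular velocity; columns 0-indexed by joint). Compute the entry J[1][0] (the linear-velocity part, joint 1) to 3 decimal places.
axis z_0 = ẑ; lever o_n−o_0 = (-1.7141,7.0311,3.8660)
cross product → J_v[:, 0] = (-7.0311,-1.7141,0.0000)
J_ω[:, 0] = z_0
entry J[1][0] = -1.7141

-1.714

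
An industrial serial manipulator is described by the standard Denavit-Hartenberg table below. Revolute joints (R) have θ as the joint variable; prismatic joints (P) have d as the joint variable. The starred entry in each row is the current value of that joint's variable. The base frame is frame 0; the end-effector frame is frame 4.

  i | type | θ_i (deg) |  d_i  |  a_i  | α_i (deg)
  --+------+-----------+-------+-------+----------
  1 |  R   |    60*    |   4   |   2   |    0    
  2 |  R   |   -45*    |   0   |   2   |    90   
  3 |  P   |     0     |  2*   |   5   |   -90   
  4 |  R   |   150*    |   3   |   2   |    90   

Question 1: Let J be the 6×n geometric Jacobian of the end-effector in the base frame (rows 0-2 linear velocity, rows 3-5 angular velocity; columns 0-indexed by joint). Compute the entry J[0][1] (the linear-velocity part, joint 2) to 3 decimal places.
axis z_1 = (0.0000,0.0000,1.0000); lever o_n−o_1 = (5.3473,0.3975,3.0000)
cross product → J_v[:, 1] = (-0.3975,5.3473,0.0000)
J_ω[:, 1] = z_1
entry J[0][1] = -0.3975

-0.398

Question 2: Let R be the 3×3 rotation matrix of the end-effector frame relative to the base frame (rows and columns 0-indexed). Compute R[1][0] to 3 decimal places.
End-effector x-axis (col 0 of R) = (-0.9659,0.2588,0.0000)
R[1][0] = 0.2588

0.259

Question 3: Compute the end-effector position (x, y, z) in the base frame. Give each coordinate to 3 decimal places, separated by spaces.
6.347 2.130 7.000

after link 1: o_1 = (1.0000, 1.7321, 4.0000)
after link 2: o_2 = (2.9319, 2.2497, 4.0000)
after link 3: o_3 = (8.2791, 1.6119, 4.0000)
after link 4: o_4 = (6.3473, 2.1296, 7.0000)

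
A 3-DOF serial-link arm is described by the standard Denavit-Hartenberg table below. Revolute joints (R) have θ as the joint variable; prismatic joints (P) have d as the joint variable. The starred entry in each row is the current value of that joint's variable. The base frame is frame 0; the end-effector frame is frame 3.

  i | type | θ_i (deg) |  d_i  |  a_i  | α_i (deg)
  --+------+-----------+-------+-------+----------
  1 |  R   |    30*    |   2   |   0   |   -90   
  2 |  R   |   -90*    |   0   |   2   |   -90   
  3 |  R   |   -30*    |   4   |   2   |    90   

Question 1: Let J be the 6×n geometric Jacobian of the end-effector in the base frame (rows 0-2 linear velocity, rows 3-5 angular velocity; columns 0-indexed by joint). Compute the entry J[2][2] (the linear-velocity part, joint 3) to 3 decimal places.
axis z_2 = (0.8660,0.5000,-0.0000); lever o_n−o_2 = (2.9641,2.8660,1.7321)
cross product → J_v[:, 2] = (0.8660,-1.5000,1.0000)
J_ω[:, 2] = z_2
entry J[2][2] = 1.0000

1.000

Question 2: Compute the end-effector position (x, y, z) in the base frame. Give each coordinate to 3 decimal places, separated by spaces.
after link 1: o_1 = (0.0000, 0.0000, 2.0000)
after link 2: o_2 = (0.0000, -0.0000, 4.0000)
after link 3: o_3 = (2.9641, 2.8660, 5.7321)

2.964 2.866 5.732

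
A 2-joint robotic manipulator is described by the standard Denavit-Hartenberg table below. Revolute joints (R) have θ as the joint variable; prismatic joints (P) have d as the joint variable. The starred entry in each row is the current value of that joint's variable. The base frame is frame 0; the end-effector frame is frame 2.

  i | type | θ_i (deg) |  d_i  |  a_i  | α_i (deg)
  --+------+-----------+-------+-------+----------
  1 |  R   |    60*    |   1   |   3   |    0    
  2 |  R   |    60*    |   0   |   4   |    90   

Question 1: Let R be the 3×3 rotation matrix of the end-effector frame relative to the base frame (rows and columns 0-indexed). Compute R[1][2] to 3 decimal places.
End-effector z-axis (col 2 of R) = (0.8660,0.5000,0.0000)
R[1][2] = 0.5000

0.500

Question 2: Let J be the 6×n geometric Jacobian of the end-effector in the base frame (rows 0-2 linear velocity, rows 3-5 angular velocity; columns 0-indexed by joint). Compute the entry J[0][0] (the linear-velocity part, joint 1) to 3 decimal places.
-6.062

axis z_0 = ẑ; lever o_n−o_0 = (-0.5000,6.0622,1.0000)
cross product → J_v[:, 0] = (-6.0622,-0.5000,0.0000)
J_ω[:, 0] = z_0
entry J[0][0] = -6.0622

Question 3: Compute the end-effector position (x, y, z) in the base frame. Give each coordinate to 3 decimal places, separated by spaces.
after link 1: o_1 = (1.5000, 2.5981, 1.0000)
after link 2: o_2 = (-0.5000, 6.0622, 1.0000)

-0.500 6.062 1.000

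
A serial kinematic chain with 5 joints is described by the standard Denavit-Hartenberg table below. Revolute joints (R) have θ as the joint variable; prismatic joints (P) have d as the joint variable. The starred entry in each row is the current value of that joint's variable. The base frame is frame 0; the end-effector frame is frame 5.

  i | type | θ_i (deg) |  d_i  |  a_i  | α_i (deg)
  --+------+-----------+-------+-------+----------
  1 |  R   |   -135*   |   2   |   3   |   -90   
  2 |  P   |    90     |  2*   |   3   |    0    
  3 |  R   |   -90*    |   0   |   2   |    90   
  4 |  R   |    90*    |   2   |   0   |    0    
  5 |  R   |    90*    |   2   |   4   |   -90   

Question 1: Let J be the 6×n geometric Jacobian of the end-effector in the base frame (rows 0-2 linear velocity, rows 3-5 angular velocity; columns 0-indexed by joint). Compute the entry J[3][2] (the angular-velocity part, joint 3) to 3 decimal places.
axis z_2 = (0.7071,-0.7071,0.0000); lever o_n−o_2 = (1.4142,1.4142,4.0000)
cross product → J_v[:, 2] = (-2.8284,-2.8284,2.0000)
J_ω[:, 2] = z_2
entry J[3][2] = 0.7071

0.707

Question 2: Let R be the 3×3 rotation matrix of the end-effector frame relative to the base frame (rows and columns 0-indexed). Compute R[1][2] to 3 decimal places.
End-effector z-axis (col 2 of R) = (-0.7071,0.7071,0.0000)
R[1][2] = 0.7071

0.707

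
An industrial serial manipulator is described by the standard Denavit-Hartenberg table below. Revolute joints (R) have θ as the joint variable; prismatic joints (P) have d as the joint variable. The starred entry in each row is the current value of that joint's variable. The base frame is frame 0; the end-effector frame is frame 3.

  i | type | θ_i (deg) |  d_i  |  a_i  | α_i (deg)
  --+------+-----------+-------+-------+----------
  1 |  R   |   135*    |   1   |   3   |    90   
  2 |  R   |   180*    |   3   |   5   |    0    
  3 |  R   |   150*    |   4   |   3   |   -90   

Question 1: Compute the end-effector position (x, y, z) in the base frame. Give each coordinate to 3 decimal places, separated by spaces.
after link 1: o_1 = (-2.1213, 2.1213, 1.0000)
after link 2: o_2 = (3.5355, 0.7071, 1.0000)
after link 3: o_3 = (4.5268, 5.3727, -0.5000)

4.527 5.373 -0.500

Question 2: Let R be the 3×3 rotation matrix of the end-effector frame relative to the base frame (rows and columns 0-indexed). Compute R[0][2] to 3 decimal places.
-0.354

End-effector z-axis (col 2 of R) = (-0.3536,0.3536,0.8660)
R[0][2] = -0.3536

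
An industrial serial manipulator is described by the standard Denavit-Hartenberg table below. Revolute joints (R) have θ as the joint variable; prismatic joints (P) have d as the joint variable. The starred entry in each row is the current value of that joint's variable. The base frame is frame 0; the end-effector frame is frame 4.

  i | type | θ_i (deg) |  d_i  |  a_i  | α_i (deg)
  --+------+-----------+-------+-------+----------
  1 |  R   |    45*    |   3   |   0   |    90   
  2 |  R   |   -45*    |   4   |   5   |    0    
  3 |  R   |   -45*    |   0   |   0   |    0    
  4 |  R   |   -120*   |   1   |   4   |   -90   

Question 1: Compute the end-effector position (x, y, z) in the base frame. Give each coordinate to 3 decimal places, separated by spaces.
after link 1: o_1 = (0.0000, 0.0000, 3.0000)
after link 2: o_2 = (5.3284, -0.3284, -0.5355)
after link 3: o_3 = (5.3284, -0.3284, -0.5355)
after link 4: o_4 = (3.5860, -3.4850, 1.4645)

3.586 -3.485 1.464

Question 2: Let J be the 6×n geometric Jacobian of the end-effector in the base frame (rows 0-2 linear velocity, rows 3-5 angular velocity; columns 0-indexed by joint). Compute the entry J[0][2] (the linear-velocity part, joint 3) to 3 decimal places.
axis z_2 = (0.7071,-0.7071,0.0000); lever o_n−o_2 = (-1.7424,-3.1566,2.0000)
cross product → J_v[:, 2] = (-1.4142,-1.4142,-3.4641)
J_ω[:, 2] = z_2
entry J[0][2] = -1.4142

-1.414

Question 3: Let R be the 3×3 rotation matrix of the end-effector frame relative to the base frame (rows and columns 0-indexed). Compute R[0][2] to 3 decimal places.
-0.354

End-effector z-axis (col 2 of R) = (-0.3536,-0.3536,-0.8660)
R[0][2] = -0.3536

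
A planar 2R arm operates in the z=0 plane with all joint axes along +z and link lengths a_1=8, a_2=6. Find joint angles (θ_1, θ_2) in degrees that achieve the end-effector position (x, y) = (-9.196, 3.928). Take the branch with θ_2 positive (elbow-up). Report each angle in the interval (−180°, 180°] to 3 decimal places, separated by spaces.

cos θ_2 = (99.9956−8²−6²)/(2·8·6) = -0.0000; θ_2 = 90.0026° (elbow-up)
β = atan2(3.9280,-9.1960) = 156.8706°; ψ = atan2(6.0000,7.9997) = 36.8708°
θ_1 = β − ψ = 119.9998°

120.000 90.003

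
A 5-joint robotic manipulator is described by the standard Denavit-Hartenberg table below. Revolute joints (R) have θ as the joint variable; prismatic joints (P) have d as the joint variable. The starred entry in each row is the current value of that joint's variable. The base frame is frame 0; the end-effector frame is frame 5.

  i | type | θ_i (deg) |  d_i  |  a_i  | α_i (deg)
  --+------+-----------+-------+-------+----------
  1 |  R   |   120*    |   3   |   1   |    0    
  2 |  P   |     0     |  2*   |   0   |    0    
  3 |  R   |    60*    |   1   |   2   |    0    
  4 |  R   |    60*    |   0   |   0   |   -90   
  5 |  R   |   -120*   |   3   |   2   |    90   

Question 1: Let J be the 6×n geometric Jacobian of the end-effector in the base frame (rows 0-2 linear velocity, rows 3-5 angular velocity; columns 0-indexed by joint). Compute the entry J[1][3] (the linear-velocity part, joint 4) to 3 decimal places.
axis z_3 = (0.0000,0.0000,1.0000); lever o_n−o_3 = (3.0981,-0.6340,1.7321)
cross product → J_v[:, 3] = (0.6340,3.0981,-0.0000)
J_ω[:, 3] = z_3
entry J[1][3] = 3.0981

3.098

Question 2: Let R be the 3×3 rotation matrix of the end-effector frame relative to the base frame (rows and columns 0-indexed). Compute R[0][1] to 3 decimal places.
End-effector y-axis (col 1 of R) = (0.8660,-0.5000,0.0000)
R[0][1] = 0.8660

0.866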